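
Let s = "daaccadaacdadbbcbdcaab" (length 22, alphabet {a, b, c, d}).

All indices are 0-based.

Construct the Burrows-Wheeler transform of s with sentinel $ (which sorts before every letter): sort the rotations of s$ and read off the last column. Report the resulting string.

bcddaaacdadbcdcbaa$acab

rank  rotation                 last
    0  $daaccadaacdadbbcbdcaab  b
    1  aab$daaccadaacdadbbcbdc  c
    2  aaccadaacdadbbcbdcaab$d  d
    3  aacdadbbcbdcaab$daaccad  d
    4  ab$daaccadaacdadbbcbdca  a
    5  accadaacdadbbcbdcaab$da  a
    6  acdadbbcbdcaab$daaccada  a
    7  adaacdadbbcbdcaab$daacc  c
    8  adbbcbdcaab$daaccadaacd  d
    9  b$daaccadaacdadbbcbdcaa  a
   10  bbcbdcaab$daaccadaacdad  d
   11  bcbdcaab$daaccadaacdadb  b
   12  bdcaab$daaccadaacdadbbc  c
   13  caab$daaccadaacdadbbcbd  d
   14  cadaacdadbbcbdcaab$daac  c
   15  cbdcaab$daaccadaacdadbb  b
   16  ccadaacdadbbcbdcaab$daa  a
   17  cdadbbcbdcaab$daaccadaa  a
   18  daaccadaacdadbbcbdcaab$  $
   19  daacdadbbcbdcaab$daacca  a
   20  dadbbcbdcaab$daaccadaac  c
   21  dbbcbdcaab$daaccadaacda  a
   22  dcaab$daaccadaacdadbbcb  b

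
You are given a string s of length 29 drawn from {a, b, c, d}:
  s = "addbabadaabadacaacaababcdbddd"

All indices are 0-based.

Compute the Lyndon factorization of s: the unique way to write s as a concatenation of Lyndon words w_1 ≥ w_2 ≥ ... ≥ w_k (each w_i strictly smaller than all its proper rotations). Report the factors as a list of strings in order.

["addb", "abad", "aabadacaac", "aababcdbddd"]

emit factor 1: 'addb' (i=0, period=4)
emit factor 2: 'abad' (i=4, period=4)
emit factor 3: 'aabadacaac' (i=8, period=10)
emit factor 4: 'aababcdbddd' (i=18, period=11)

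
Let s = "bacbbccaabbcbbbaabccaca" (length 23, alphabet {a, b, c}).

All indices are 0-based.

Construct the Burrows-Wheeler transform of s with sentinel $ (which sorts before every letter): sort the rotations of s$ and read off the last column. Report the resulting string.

accbaacbb$bcacbbaaccbabb

rank  rotation                  last
    0  $bacbbccaabbcbbbaabccaca  a
    1  a$bacbbccaabbcbbbaabccac  c
    2  aabbcbbbaabccaca$bacbbcc  c
    3  aabccaca$bacbbccaabbcbbb  b
    4  abbcbbbaabccaca$bacbbcca  a
    5  abccaca$bacbbccaabbcbbba  a
    6  aca$bacbbccaabbcbbbaabcc  c
    7  acbbccaabbcbbbaabccaca$b  b
    8  baabccaca$bacbbccaabbcbb  b
    9  bacbbccaabbcbbbaabccaca$  $
   10  bbaabccaca$bacbbccaabbcb  b
   11  bbbaabccaca$bacbbccaabbc  c
   12  bbcbbbaabccaca$bacbbccaa  a
   13  bbccaabbcbbbaabccaca$bac  c
   14  bcbbbaabccaca$bacbbccaab  b
   15  bccaabbcbbbaabccaca$bacb  b
   16  bccaca$bacbbccaabbcbbbaa  a
   17  ca$bacbbccaabbcbbbaabcca  a
   18  caabbcbbbaabccaca$bacbbc  c
   19  caca$bacbbccaabbcbbbaabc  c
   20  cbbbaabccaca$bacbbccaabb  b
   21  cbbccaabbcbbbaabccaca$ba  a
   22  ccaabbcbbbaabccaca$bacbb  b
   23  ccaca$bacbbccaabbcbbbaab  b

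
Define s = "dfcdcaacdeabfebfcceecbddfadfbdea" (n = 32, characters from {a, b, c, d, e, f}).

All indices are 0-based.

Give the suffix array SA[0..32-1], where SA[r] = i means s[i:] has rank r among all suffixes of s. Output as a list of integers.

sorted suffixes:
  #0 SA[0]=31  'a'
  #1 SA[1]=5  'aacdeabfebfcceecbddfadfbdea'
  #2 SA[2]=10  'abfebfcceecbddfadfbdea'
  #3 SA[3]=6  'acdeabfebfcceecbddfadfbdea'
  #4 SA[4]=25  'adfbdea'
  #5 SA[5]=21  'bddfadfbdea'
  #6 SA[6]=28  'bdea'
  #7 SA[7]=14  'bfcceecbddfadfbdea'
  #8 SA[8]=11  'bfebfcceecbddfadfbdea'
  #9 SA[9]=4  'caacdeabfebfcceecbddfadfbdea'
  #10 SA[10]=20  'cbddfadfbdea'
  #11 SA[11]=16  'cceecbddfadfbdea'
  #12 SA[12]=2  'cdcaacdeabfebfcceecbddfadfbdea'
  #13 SA[13]=7  'cdeabfebfcceecbddfadfbdea'
  #14 SA[14]=17  'ceecbddfadfbdea'
  #15 SA[15]=3  'dcaacdeabfebfcceecbddfadfbdea'
  #16 SA[16]=22  'ddfadfbdea'
  #17 SA[17]=29  'dea'
  #18 SA[18]=8  'deabfebfcceecbddfadfbdea'
  #19 SA[19]=23  'dfadfbdea'
  #20 SA[20]=26  'dfbdea'
  #21 SA[21]=0  'dfcdcaacdeabfebfcceecbddfadfbdea'
  #22 SA[22]=30  'ea'
  #23 SA[23]=9  'eabfebfcceecbddfadfbdea'
  #24 SA[24]=13  'ebfcceecbddfadfbdea'
  #25 SA[25]=19  'ecbddfadfbdea'
  #26 SA[26]=18  'eecbddfadfbdea'
  #27 SA[27]=24  'fadfbdea'
  #28 SA[28]=27  'fbdea'
  #29 SA[29]=15  'fcceecbddfadfbdea'
  #30 SA[30]=1  'fcdcaacdeabfebfcceecbddfadfbdea'
  #31 SA[31]=12  'febfcceecbddfadfbdea'

[31, 5, 10, 6, 25, 21, 28, 14, 11, 4, 20, 16, 2, 7, 17, 3, 22, 29, 8, 23, 26, 0, 30, 9, 13, 19, 18, 24, 27, 15, 1, 12]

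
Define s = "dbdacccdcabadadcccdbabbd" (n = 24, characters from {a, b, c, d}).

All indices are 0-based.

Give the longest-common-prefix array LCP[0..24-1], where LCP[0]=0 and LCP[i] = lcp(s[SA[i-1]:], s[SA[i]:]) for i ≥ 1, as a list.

rank→(start, suffix):
  0 → (9, 'abadadcccdbabbd')
  1 → (20, 'abbd')
  2 → (3, 'acccdcabadadcccdbabbd')
  3 → (11, 'adadcccdbabbd')
  4 → (13, 'adcccdbabbd')
  5 → (19, 'babbd')
  6 → (10, 'badadcccdbabbd')
  7 → (21, 'bbd')
  8 → (22, 'bd')
  9 → (1, 'bdacccdcabadadcccdbabbd')
  10 → (8, 'cabadadcccdbabbd')
  11 → (15, 'cccdbabbd')
  12 → (4, 'cccdcabadadcccdbabbd')
  13 → (16, 'ccdbabbd')
  14 → (5, 'ccdcabadadcccdbabbd')
  15 → (17, 'cdbabbd')
  16 → (6, 'cdcabadadcccdbabbd')
  17 → (23, 'd')
  18 → (2, 'dacccdcabadadcccdbabbd')
  19 → (12, 'dadcccdbabbd')
  20 → (18, 'dbabbd')
  21 → (0, 'dbdacccdcabadadcccdbabbd')
  22 → (7, 'dcabadadcccdbabbd')
  23 → (14, 'dcccdbabbd')

SA = [9, 20, 3, 11, 13, 19, 10, 21, 22, 1, 8, 15, 4, 16, 5, 17, 6, 23, 2, 12, 18, 0, 7, 14]
[i] adj suffixes → lcp
  [1] 9/20 → 2 ('ab')
  [2] 20/3 → 1 ('a')
  [3] 3/11 → 1 ('a')
  [4] 11/13 → 2 ('ad')
  [5] 13/19 → 0 ('')
  [6] 19/10 → 2 ('ba')
  [7] 10/21 → 1 ('b')
  [8] 21/22 → 1 ('b')
  [9] 22/1 → 2 ('bd')
  [10] 1/8 → 0 ('')
  [11] 8/15 → 1 ('c')
  [12] 15/4 → 4 ('cccd')
  [13] 4/16 → 2 ('cc')
  [14] 16/5 → 3 ('ccd')
  [15] 5/17 → 1 ('c')
  [16] 17/6 → 2 ('cd')
  [17] 6/23 → 0 ('')
  [18] 23/2 → 1 ('d')
  [19] 2/12 → 2 ('da')
  [20] 12/18 → 1 ('d')
  [21] 18/0 → 2 ('db')
  [22] 0/7 → 1 ('d')
  [23] 7/14 → 2 ('dc')

[0, 2, 1, 1, 2, 0, 2, 1, 1, 2, 0, 1, 4, 2, 3, 1, 2, 0, 1, 2, 1, 2, 1, 2]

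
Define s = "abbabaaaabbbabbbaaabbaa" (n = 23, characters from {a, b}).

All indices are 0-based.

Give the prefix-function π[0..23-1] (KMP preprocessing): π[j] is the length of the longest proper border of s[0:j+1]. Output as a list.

[0, 0, 0, 1, 2, 1, 1, 1, 1, 2, 3, 0, 1, 2, 3, 0, 1, 1, 1, 2, 3, 4, 1]

π[0] = 0
j=1 s[j]='b': π[1]=0 (border '')
j=2 s[j]='b': π[2]=0 (border '')
j=3 s[j]='a': π[3]=1 (border 'a')
j=4 s[j]='b': π[4]=2 (border 'ab')
j=5 s[j]='a': k: 2→0; π[5]=1 (border 'a')
j=6 s[j]='a': k: 1→0; π[6]=1 (border 'a')
j=7 s[j]='a': k: 1→0; π[7]=1 (border 'a')
j=8 s[j]='a': k: 1→0; π[8]=1 (border 'a')
j=9 s[j]='b': π[9]=2 (border 'ab')
j=10 s[j]='b': π[10]=3 (border 'abb')
j=11 s[j]='b': k: 3→0; π[11]=0 (border '')
j=12 s[j]='a': π[12]=1 (border 'a')
j=13 s[j]='b': π[13]=2 (border 'ab')
j=14 s[j]='b': π[14]=3 (border 'abb')
j=15 s[j]='b': k: 3→0; π[15]=0 (border '')
j=16 s[j]='a': π[16]=1 (border 'a')
j=17 s[j]='a': k: 1→0; π[17]=1 (border 'a')
j=18 s[j]='a': k: 1→0; π[18]=1 (border 'a')
j=19 s[j]='b': π[19]=2 (border 'ab')
j=20 s[j]='b': π[20]=3 (border 'abb')
j=21 s[j]='a': π[21]=4 (border 'abba')
j=22 s[j]='a': k: 4→1→0; π[22]=1 (border 'a')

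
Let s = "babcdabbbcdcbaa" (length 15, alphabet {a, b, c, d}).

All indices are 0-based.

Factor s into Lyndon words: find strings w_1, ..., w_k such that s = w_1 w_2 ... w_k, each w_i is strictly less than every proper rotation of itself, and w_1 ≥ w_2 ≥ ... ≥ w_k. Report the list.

emit factor 1: 'b' (i=0, period=1)
emit factor 2: 'abcd' (i=1, period=4)
emit factor 3: 'abbbcdcb' (i=5, period=8)
emit factor 4: 'a' (i=13, period=1)
emit factor 5: 'a' (i=14, period=1)

["b", "abcd", "abbbcdcb", "a", "a"]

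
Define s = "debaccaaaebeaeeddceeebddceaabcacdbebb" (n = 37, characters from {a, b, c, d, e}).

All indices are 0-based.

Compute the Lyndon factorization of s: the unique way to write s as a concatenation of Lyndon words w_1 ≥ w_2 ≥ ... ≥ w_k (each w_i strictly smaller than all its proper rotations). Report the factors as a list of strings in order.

emit factor 1: 'de' (i=0, period=2)
emit factor 2: 'b' (i=2, period=1)
emit factor 3: 'acc' (i=3, period=3)
emit factor 4: 'aaaebeaeeddceeebddceaabcacdbebb' (i=6, period=31)

["de", "b", "acc", "aaaebeaeeddceeebddceaabcacdbebb"]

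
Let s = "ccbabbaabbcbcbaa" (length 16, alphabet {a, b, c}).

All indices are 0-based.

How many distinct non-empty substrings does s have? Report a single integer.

111

rank→(start, suffix):
  0 → (15, 'a')
  1 → (14, 'aa')
  2 → (6, 'aabbcbcbaa')
  3 → (3, 'abbaabbcbcbaa')
  4 → (7, 'abbcbcbaa')
  5 → (13, 'baa')
  6 → (5, 'baabbcbcbaa')
  7 → (2, 'babbaabbcbcbaa')
  8 → (4, 'bbaabbcbcbaa')
  9 → (8, 'bbcbcbaa')
  10 → (11, 'bcbaa')
  11 → (9, 'bcbcbaa')
  12 → (12, 'cbaa')
  13 → (1, 'cbabbaabbcbcbaa')
  14 → (10, 'cbcbaa')
  15 → (0, 'ccbabbaabbcbcbaa')

SA = [15, 14, 6, 3, 7, 13, 5, 2, 4, 8, 11, 9, 12, 1, 10, 0]
rank  pair      lcp
   1  s[15:],s[14:]  1  'a'
   2  s[14:],s[6:]  2  'aa'
   3  s[6:],s[3:]  1  'a'
   4  s[3:],s[7:]  3  'abb'
   5  s[7:],s[13:]  0  ''
   6  s[13:],s[5:]  3  'baa'
   7  s[5:],s[2:]  2  'ba'
   8  s[2:],s[4:]  1  'b'
   9  s[4:],s[8:]  2  'bb'
  10  s[8:],s[11:]  1  'b'
  11  s[11:],s[9:]  3  'bcb'
  12  s[9:],s[12:]  0  ''
  13  s[12:],s[1:]  3  'cba'
  14  s[1:],s[10:]  2  'cb'
  15  s[10:],s[0:]  1  'c'

n(n+1)/2 = 16·17/2 = 136
Σ LCP = 0 + 1 + 2 + 1 + 3 + 0 + 3 + 2 + 1 + 2 + 1 + 3 + 0 + 3 + 2 + 1 = 25
distinct = 136 − 25 = 111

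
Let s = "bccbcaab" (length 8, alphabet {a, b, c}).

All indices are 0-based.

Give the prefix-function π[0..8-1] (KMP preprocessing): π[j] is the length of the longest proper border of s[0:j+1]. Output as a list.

π[0] = 0
j=1 s[j]='c': π[1]=0 (border '')
j=2 s[j]='c': π[2]=0 (border '')
j=3 s[j]='b': π[3]=1 (border 'b')
j=4 s[j]='c': π[4]=2 (border 'bc')
j=5 s[j]='a': k: 2→0; π[5]=0 (border '')
j=6 s[j]='a': π[6]=0 (border '')
j=7 s[j]='b': π[7]=1 (border 'b')

[0, 0, 0, 1, 2, 0, 0, 1]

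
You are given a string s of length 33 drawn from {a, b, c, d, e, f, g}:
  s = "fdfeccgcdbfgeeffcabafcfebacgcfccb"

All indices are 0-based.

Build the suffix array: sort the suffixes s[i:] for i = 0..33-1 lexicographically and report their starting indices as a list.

[17, 25, 19, 32, 24, 18, 9, 16, 31, 30, 4, 7, 28, 21, 5, 26, 8, 1, 23, 3, 12, 13, 15, 29, 20, 0, 22, 2, 14, 10, 6, 27, 11]

rank | idx | suffix
   0 |  17 | abafcfebacgcfccb
   1 |  25 | acgcfccb
   2 |  19 | afcfebacgcfccb
   3 |  32 | b
   4 |  24 | bacgcfccb
   5 |  18 | bafcfebacgcfccb
   6 |   9 | bfgeeffcabafcfebacgcfccb
   7 |  16 | cabafcfebacgcfccb
   8 |  31 | cb
   9 |  30 | ccb
  10 |   4 | ccgcdbfgeeffcabafcfebacgcfccb
  11 |   7 | cdbfgeeffcabafcfebacgcfccb
  12 |  28 | cfccb
  13 |  21 | cfebacgcfccb
  14 |   5 | cgcdbfgeeffcabafcfebacgcfccb
  15 |  26 | cgcfccb
  16 |   8 | dbfgeeffcabafcfebacgcfccb
  17 |   1 | dfeccgcdbfgeeffcabafcfebacgcfccb
  18 |  23 | ebacgcfccb
  19 |   3 | eccgcdbfgeeffcabafcfebacgcfccb
  20 |  12 | eeffcabafcfebacgcfccb
  21 |  13 | effcabafcfebacgcfccb
  22 |  15 | fcabafcfebacgcfccb
  23 |  29 | fccb
  24 |  20 | fcfebacgcfccb
  25 |   0 | fdfeccgcdbfgeeffcabafcfebacgcfccb
  26 |  22 | febacgcfccb
  27 |   2 | feccgcdbfgeeffcabafcfebacgcfccb
  28 |  14 | ffcabafcfebacgcfccb
  29 |  10 | fgeeffcabafcfebacgcfccb
  30 |   6 | gcdbfgeeffcabafcfebacgcfccb
  31 |  27 | gcfccb
  32 |  11 | geeffcabafcfebacgcfccb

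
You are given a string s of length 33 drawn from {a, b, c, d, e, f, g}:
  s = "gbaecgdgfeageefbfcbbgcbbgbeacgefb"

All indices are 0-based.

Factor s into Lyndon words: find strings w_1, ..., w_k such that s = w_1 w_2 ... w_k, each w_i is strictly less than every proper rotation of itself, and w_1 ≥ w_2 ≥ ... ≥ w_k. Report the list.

emit factor 1: 'g' (i=0, period=1)
emit factor 2: 'b' (i=1, period=1)
emit factor 3: 'aecgdgfeageefbfcbbgcbbgbe' (i=2, period=25)
emit factor 4: 'acgefb' (i=27, period=6)

["g", "b", "aecgdgfeageefbfcbbgcbbgbe", "acgefb"]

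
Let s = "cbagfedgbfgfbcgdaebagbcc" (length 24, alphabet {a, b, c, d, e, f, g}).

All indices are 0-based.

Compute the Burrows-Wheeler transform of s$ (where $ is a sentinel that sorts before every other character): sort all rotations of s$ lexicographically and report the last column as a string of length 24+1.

rank  rotation                   last
    0  $cbagfedgbfgfbcgdaebagbcc  c
    1  aebagbcc$cbagfedgbfgfbcgd  d
    2  agbcc$cbagfedgbfgfbcgdaeb  b
    3  agfedgbfgfbcgdaebagbcc$cb  b
    4  bagbcc$cbagfedgbfgfbcgdae  e
    5  bagfedgbfgfbcgdaebagbcc$c  c
    6  bcc$cbagfedgbfgfbcgdaebag  g
    7  bcgdaebagbcc$cbagfedgbfgf  f
    8  bfgfbcgdaebagbcc$cbagfedg  g
    9  c$cbagfedgbfgfbcgdaebagbc  c
   10  cbagfedgbfgfbcgdaebagbcc$  $
   11  cc$cbagfedgbfgfbcgdaebagb  b
   12  cgdaebagbcc$cbagfedgbfgfb  b
   13  daebagbcc$cbagfedgbfgfbcg  g
   14  dgbfgfbcgdaebagbcc$cbagfe  e
   15  ebagbcc$cbagfedgbfgfbcgda  a
   16  edgbfgfbcgdaebagbcc$cbagf  f
   17  fbcgdaebagbcc$cbagfedgbfg  g
   18  fedgbfgfbcgdaebagbcc$cbag  g
   19  fgfbcgdaebagbcc$cbagfedgb  b
   20  gbcc$cbagfedgbfgfbcgdaeba  a
   21  gbfgfbcgdaebagbcc$cbagfed  d
   22  gdaebagbcc$cbagfedgbfgfbc  c
   23  gfbcgdaebagbcc$cbagfedgbf  f
   24  gfedgbfgfbcgdaebagbcc$cba  a

cdbbecgfgc$bbgeafggbadcfa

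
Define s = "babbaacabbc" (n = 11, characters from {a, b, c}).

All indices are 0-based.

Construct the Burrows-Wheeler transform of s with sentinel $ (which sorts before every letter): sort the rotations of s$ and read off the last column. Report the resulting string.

cbbcab$aabba

rank  rotation      last
    0  $babbaacabbc  c
    1  aacabbc$babb  b
    2  abbaacabbc$b  b
    3  abbc$babbaac  c
    4  acabbc$babba  a
    5  baacabbc$bab  b
    6  babbaacabbc$  $
    7  bbaacabbc$ba  a
    8  bbc$babbaaca  a
    9  bc$babbaacab  b
   10  c$babbaacabb  b
   11  cabbc$babbaa  a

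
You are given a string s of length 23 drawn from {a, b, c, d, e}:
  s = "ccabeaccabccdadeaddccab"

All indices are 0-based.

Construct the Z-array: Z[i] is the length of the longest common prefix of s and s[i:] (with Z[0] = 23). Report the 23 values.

[23, 1, 0, 0, 0, 0, 4, 1, 0, 0, 2, 1, 0, 0, 0, 0, 0, 0, 0, 4, 1, 0, 0]

Z[0]=23
i=1: i≥r, start 0; Z[1]=1 grow→box=[1,2)
i=2: i≥r, start 0; Z[2]=0
i=3: i≥r, start 0; Z[3]=0
i=4: i≥r, start 0; Z[4]=0
i=5: i≥r, start 0; Z[5]=0
i=6: i≥r, start 0; Z[6]=4 grow→box=[6,10)
i=7: min(r-i=3, Z[1]=1)=1; Z[7]=1
i=8: min(r-i=2, Z[2]=0)=0; Z[8]=0
i=9: min(r-i=1, Z[3]=0)=0; Z[9]=0
i=10: i≥r, start 0; Z[10]=2 grow→box=[10,12)
i=11: min(r-i=1, Z[1]=1)=1; Z[11]=1
i=12: i≥r, start 0; Z[12]=0
i=13: i≥r, start 0; Z[13]=0
i=14: i≥r, start 0; Z[14]=0
i=15: i≥r, start 0; Z[15]=0
i=16: i≥r, start 0; Z[16]=0
i=17: i≥r, start 0; Z[17]=0
i=18: i≥r, start 0; Z[18]=0
i=19: i≥r, start 0; Z[19]=4 grow→box=[19,23)
i=20: min(r-i=3, Z[1]=1)=1; Z[20]=1
i=21: min(r-i=2, Z[2]=0)=0; Z[21]=0
i=22: min(r-i=1, Z[3]=0)=0; Z[22]=0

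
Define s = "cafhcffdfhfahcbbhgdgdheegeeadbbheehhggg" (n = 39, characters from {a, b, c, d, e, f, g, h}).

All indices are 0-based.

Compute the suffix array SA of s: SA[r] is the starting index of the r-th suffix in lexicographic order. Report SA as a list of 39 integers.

[27, 1, 11, 29, 14, 30, 15, 0, 13, 4, 28, 7, 18, 20, 26, 25, 22, 32, 23, 33, 10, 6, 5, 2, 8, 38, 17, 19, 24, 37, 36, 12, 3, 21, 31, 9, 16, 35, 34]

sorted suffixes:
  #0 SA[0]=27  'adbbheehhggg'
  #1 SA[1]=1  'afhcffdfhfahcbbhgdgdheegeeadbbheehhggg'
  #2 SA[2]=11  'ahcbbhgdgdheegeeadbbheehhggg'
  #3 SA[3]=29  'bbheehhggg'
  #4 SA[4]=14  'bbhgdgdheegeeadbbheehhggg'
  #5 SA[5]=30  'bheehhggg'
  #6 SA[6]=15  'bhgdgdheegeeadbbheehhggg'
  #7 SA[7]=0  'cafhcffdfhfahcbbhgdgdheegeeadbbheehhggg'
  #8 SA[8]=13  'cbbhgdgdheegeeadbbheehhggg'
  #9 SA[9]=4  'cffdfhfahcbbhgdgdheegeeadbbheehhggg'
  #10 SA[10]=28  'dbbheehhggg'
  #11 SA[11]=7  'dfhfahcbbhgdgdheegeeadbbheehhggg'
  #12 SA[12]=18  'dgdheegeeadbbheehhggg'
  #13 SA[13]=20  'dheegeeadbbheehhggg'
  #14 SA[14]=26  'eadbbheehhggg'
  #15 SA[15]=25  'eeadbbheehhggg'
  #16 SA[16]=22  'eegeeadbbheehhggg'
  #17 SA[17]=32  'eehhggg'
  #18 SA[18]=23  'egeeadbbheehhggg'
  #19 SA[19]=33  'ehhggg'
  #20 SA[20]=10  'fahcbbhgdgdheegeeadbbheehhggg'
  #21 SA[21]=6  'fdfhfahcbbhgdgdheegeeadbbheehhggg'
  #22 SA[22]=5  'ffdfhfahcbbhgdgdheegeeadbbheehhggg'
  #23 SA[23]=2  'fhcffdfhfahcbbhgdgdheegeeadbbheehhggg'
  #24 SA[24]=8  'fhfahcbbhgdgdheegeeadbbheehhggg'
  #25 SA[25]=38  'g'
  #26 SA[26]=17  'gdgdheegeeadbbheehhggg'
  #27 SA[27]=19  'gdheegeeadbbheehhggg'
  #28 SA[28]=24  'geeadbbheehhggg'
  #29 SA[29]=37  'gg'
  #30 SA[30]=36  'ggg'
  #31 SA[31]=12  'hcbbhgdgdheegeeadbbheehhggg'
  #32 SA[32]=3  'hcffdfhfahcbbhgdgdheegeeadbbheehhggg'
  #33 SA[33]=21  'heegeeadbbheehhggg'
  #34 SA[34]=31  'heehhggg'
  #35 SA[35]=9  'hfahcbbhgdgdheegeeadbbheehhggg'
  #36 SA[36]=16  'hgdgdheegeeadbbheehhggg'
  #37 SA[37]=35  'hggg'
  #38 SA[38]=34  'hhggg'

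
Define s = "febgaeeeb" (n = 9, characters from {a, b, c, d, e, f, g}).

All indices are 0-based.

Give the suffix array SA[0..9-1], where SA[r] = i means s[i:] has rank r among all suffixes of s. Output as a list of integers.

[4, 8, 2, 7, 1, 6, 5, 0, 3]

rank→(start, suffix):
  0 → (4, 'aeeeb')
  1 → (8, 'b')
  2 → (2, 'bgaeeeb')
  3 → (7, 'eb')
  4 → (1, 'ebgaeeeb')
  5 → (6, 'eeb')
  6 → (5, 'eeeb')
  7 → (0, 'febgaeeeb')
  8 → (3, 'gaeeeb')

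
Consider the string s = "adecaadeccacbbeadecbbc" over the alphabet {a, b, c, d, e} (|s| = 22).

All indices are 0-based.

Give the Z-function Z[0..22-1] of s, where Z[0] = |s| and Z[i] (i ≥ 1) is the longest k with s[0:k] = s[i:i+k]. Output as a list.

Z[0]=22
i=1: outside box; Z[1]=0
i=2: outside box; Z[2]=0
i=3: outside box; Z[3]=0
i=4: outside box; Z[4]=1 grow→box=[4,5)
i=5: outside box; Z[5]=4 grow→box=[5,9)
i=6: min(r-i=3, Z[1]=0)=0; Z[6]=0
i=7: min(r-i=2, Z[2]=0)=0; Z[7]=0
i=8: min(r-i=1, Z[3]=0)=0; Z[8]=0
i=9: outside box; Z[9]=0
i=10: outside box; Z[10]=1 grow→box=[10,11)
i=11: outside box; Z[11]=0
i=12: outside box; Z[12]=0
i=13: outside box; Z[13]=0
i=14: outside box; Z[14]=0
i=15: outside box; Z[15]=4 grow→box=[15,19)
i=16: min(r-i=3, Z[1]=0)=0; Z[16]=0
i=17: min(r-i=2, Z[2]=0)=0; Z[17]=0
i=18: min(r-i=1, Z[3]=0)=0; Z[18]=0
i=19: outside box; Z[19]=0
i=20: outside box; Z[20]=0
i=21: outside box; Z[21]=0

[22, 0, 0, 0, 1, 4, 0, 0, 0, 0, 1, 0, 0, 0, 0, 4, 0, 0, 0, 0, 0, 0]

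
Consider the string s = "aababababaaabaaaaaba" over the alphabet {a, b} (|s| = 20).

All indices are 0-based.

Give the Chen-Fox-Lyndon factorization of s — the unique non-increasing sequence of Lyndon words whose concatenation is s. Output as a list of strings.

["aabababab", "aaab", "aaaaab", "a"]

emit factor 1: 'aabababab' (i=0, period=9)
emit factor 2: 'aaab' (i=9, period=4)
emit factor 3: 'aaaaab' (i=13, period=6)
emit factor 4: 'a' (i=19, period=1)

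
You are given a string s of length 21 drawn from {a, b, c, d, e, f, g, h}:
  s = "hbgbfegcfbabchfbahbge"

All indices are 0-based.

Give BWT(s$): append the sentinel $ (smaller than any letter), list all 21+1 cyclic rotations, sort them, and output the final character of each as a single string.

ebbffaghhgbgfchbbeb$ac

rank  rotation                last
    0  $hbgbfegcfbabchfbahbge  e
    1  abchfbahbge$hbgbfegcfb  b
    2  ahbge$hbgbfegcfbabchfb  b
    3  babchfbahbge$hbgbfegcf  f
    4  bahbge$hbgbfegcfbabchf  f
    5  bchfbahbge$hbgbfegcfba  a
    6  bfegcfbabchfbahbge$hbg  g
    7  bgbfegcfbabchfbahbge$h  h
    8  bge$hbgbfegcfbabchfbah  h
    9  cfbabchfbahbge$hbgbfeg  g
   10  chfbahbge$hbgbfegcfbab  b
   11  e$hbgbfegcfbabchfbahbg  g
   12  egcfbabchfbahbge$hbgbf  f
   13  fbabchfbahbge$hbgbfegc  c
   14  fbahbge$hbgbfegcfbabch  h
   15  fegcfbabchfbahbge$hbgb  b
   16  gbfegcfbabchfbahbge$hb  b
   17  gcfbabchfbahbge$hbgbfe  e
   18  ge$hbgbfegcfbabchfbahb  b
   19  hbgbfegcfbabchfbahbge$  $
   20  hbge$hbgbfegcfbabchfba  a
   21  hfbahbge$hbgbfegcfbabc  c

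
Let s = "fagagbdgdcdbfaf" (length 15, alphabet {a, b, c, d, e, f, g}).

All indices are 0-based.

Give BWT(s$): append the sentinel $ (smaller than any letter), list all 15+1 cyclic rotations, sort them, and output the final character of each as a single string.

fffggddcgbab$aad

rank  rotation          last
    0  $fagagbdgdcdbfaf  f
    1  af$fagagbdgdcdbf  f
    2  agagbdgdcdbfaf$f  f
    3  agbdgdcdbfaf$fag  g
    4  bdgdcdbfaf$fagag  g
    5  bfaf$fagagbdgdcd  d
    6  cdbfaf$fagagbdgd  d
    7  dbfaf$fagagbdgdc  c
    8  dcdbfaf$fagagbdg  g
    9  dgdcdbfaf$fagagb  b
   10  f$fagagbdgdcdbfa  a
   11  faf$fagagbdgdcdb  b
   12  fagagbdgdcdbfaf$  $
   13  gagbdgdcdbfaf$fa  a
   14  gbdgdcdbfaf$faga  a
   15  gdcdbfaf$fagagbd  d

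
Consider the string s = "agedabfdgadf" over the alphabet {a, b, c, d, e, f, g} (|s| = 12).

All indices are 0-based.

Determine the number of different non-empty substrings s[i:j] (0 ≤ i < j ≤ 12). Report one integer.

rank→(start, suffix):
  0 → (4, 'abfdgadf')
  1 → (9, 'adf')
  2 → (0, 'agedabfdgadf')
  3 → (5, 'bfdgadf')
  4 → (3, 'dabfdgadf')
  5 → (10, 'df')
  6 → (7, 'dgadf')
  7 → (2, 'edabfdgadf')
  8 → (11, 'f')
  9 → (6, 'fdgadf')
  10 → (8, 'gadf')
  11 → (1, 'gedabfdgadf')

SA = [4, 9, 0, 5, 3, 10, 7, 2, 11, 6, 8, 1]
i: (SA[i-1],SA[i]) lcp shared
  1: (4,9) 1 'a'
  2: (9,0) 1 'a'
  3: (0,5) 0 ''
  4: (5,3) 0 ''
  5: (3,10) 1 'd'
  6: (10,7) 1 'd'
  7: (7,2) 0 ''
  8: (2,11) 0 ''
  9: (11,6) 1 'f'
  10: (6,8) 0 ''
  11: (8,1) 1 'g'

n(n+1)/2 = 12·13/2 = 78
Σ LCP = 0 + 1 + 1 + 0 + 0 + 1 + 1 + 0 + 0 + 1 + 0 + 1 = 6
distinct = 78 − 6 = 72

72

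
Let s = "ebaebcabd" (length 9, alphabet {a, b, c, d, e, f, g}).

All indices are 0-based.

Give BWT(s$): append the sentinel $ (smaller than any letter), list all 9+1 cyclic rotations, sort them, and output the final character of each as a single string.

rank  rotation    last
    0  $ebaebcabd  d
    1  abd$ebaebc  c
    2  aebcabd$eb  b
    3  baebcabd$e  e
    4  bcabd$ebae  e
    5  bd$ebaebca  a
    6  cabd$ebaeb  b
    7  d$ebaebcab  b
    8  ebaebcabd$  $
    9  ebcabd$eba  a

dcbeeabb$a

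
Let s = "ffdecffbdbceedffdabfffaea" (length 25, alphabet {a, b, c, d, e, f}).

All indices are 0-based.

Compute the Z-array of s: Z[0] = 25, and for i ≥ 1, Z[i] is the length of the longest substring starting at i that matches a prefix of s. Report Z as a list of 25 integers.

[25, 1, 0, 0, 0, 2, 1, 0, 0, 0, 0, 0, 0, 0, 3, 1, 0, 0, 0, 2, 2, 1, 0, 0, 0]

Z[0]=25
i=1: i≥r, start 0; Z[1]=1 scan→box=[1,2)
i=2: i≥r, start 0; Z[2]=0
i=3: i≥r, start 0; Z[3]=0
i=4: i≥r, start 0; Z[4]=0
i=5: i≥r, start 0; Z[5]=2 scan→box=[5,7)
i=6: min(r-i=1, Z[1]=1)=1; Z[6]=1
i=7: i≥r, start 0; Z[7]=0
i=8: i≥r, start 0; Z[8]=0
i=9: i≥r, start 0; Z[9]=0
i=10: i≥r, start 0; Z[10]=0
i=11: i≥r, start 0; Z[11]=0
i=12: i≥r, start 0; Z[12]=0
i=13: i≥r, start 0; Z[13]=0
i=14: i≥r, start 0; Z[14]=3 scan→box=[14,17)
i=15: min(r-i=2, Z[1]=1)=1; Z[15]=1
i=16: min(r-i=1, Z[2]=0)=0; Z[16]=0
i=17: i≥r, start 0; Z[17]=0
i=18: i≥r, start 0; Z[18]=0
i=19: i≥r, start 0; Z[19]=2 scan→box=[19,21)
i=20: min(r-i=1, Z[1]=1)=1; Z[20]=2 scan→box=[20,22)
i=21: min(r-i=1, Z[1]=1)=1; Z[21]=1
i=22: i≥r, start 0; Z[22]=0
i=23: i≥r, start 0; Z[23]=0
i=24: i≥r, start 0; Z[24]=0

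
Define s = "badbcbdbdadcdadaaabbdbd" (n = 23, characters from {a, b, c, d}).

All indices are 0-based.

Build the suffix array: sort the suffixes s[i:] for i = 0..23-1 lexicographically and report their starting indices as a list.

sorted suffixes:
  #0 SA[0]=15  'aaabbdbd'
  #1 SA[1]=16  'aabbdbd'
  #2 SA[2]=17  'abbdbd'
  #3 SA[3]=13  'adaaabbdbd'
  #4 SA[4]=1  'adbcbdbdadcdadaaabbdbd'
  #5 SA[5]=9  'adcdadaaabbdbd'
  #6 SA[6]=0  'badbcbdbdadcdadaaabbdbd'
  #7 SA[7]=18  'bbdbd'
  #8 SA[8]=3  'bcbdbdadcdadaaabbdbd'
  #9 SA[9]=21  'bd'
  #10 SA[10]=7  'bdadcdadaaabbdbd'
  #11 SA[11]=19  'bdbd'
  #12 SA[12]=5  'bdbdadcdadaaabbdbd'
  #13 SA[13]=4  'cbdbdadcdadaaabbdbd'
  #14 SA[14]=11  'cdadaaabbdbd'
  #15 SA[15]=22  'd'
  #16 SA[16]=14  'daaabbdbd'
  #17 SA[17]=12  'dadaaabbdbd'
  #18 SA[18]=8  'dadcdadaaabbdbd'
  #19 SA[19]=2  'dbcbdbdadcdadaaabbdbd'
  #20 SA[20]=20  'dbd'
  #21 SA[21]=6  'dbdadcdadaaabbdbd'
  #22 SA[22]=10  'dcdadaaabbdbd'

[15, 16, 17, 13, 1, 9, 0, 18, 3, 21, 7, 19, 5, 4, 11, 22, 14, 12, 8, 2, 20, 6, 10]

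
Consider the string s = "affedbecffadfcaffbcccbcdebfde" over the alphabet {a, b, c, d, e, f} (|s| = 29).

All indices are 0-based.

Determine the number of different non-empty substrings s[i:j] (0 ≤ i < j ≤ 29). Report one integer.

405

rank | idx | suffix
   0 |  10 | adfcaffbcccbcdebfde
   1 |  14 | affbcccbcdebfde
   2 |   0 | affedbecffadfcaffbcccbcdebfde
   3 |  17 | bcccbcdebfde
   4 |  21 | bcdebfde
   5 |   5 | becffadfcaffbcccbcdebfde
   6 |  25 | bfde
   7 |  13 | caffbcccbcdebfde
   8 |  20 | cbcdebfde
   9 |  19 | ccbcdebfde
  10 |  18 | cccbcdebfde
  11 |  22 | cdebfde
  12 |   7 | cffadfcaffbcccbcdebfde
  13 |   4 | dbecffadfcaffbcccbcdebfde
  14 |  27 | de
  15 |  23 | debfde
  16 |  11 | dfcaffbcccbcdebfde
  17 |  28 | e
  18 |  24 | ebfde
  19 |   6 | ecffadfcaffbcccbcdebfde
  20 |   3 | edbecffadfcaffbcccbcdebfde
  21 |   9 | fadfcaffbcccbcdebfde
  22 |  16 | fbcccbcdebfde
  23 |  12 | fcaffbcccbcdebfde
  24 |  26 | fde
  25 |   2 | fedbecffadfcaffbcccbcdebfde
  26 |   8 | ffadfcaffbcccbcdebfde
  27 |  15 | ffbcccbcdebfde
  28 |   1 | ffedbecffadfcaffbcccbcdebfde

SA = [10, 14, 0, 17, 21, 5, 25, 13, 20, 19, 18, 22, 7, 4, 27, 23, 11, 28, 24, 6, 3, 9, 16, 12, 26, 2, 8, 15, 1]
i: (SA[i-1],SA[i]) lcp shared
  1: (10,14) 1 'a'
  2: (14,0) 3 'aff'
  3: (0,17) 0 ''
  4: (17,21) 2 'bc'
  5: (21,5) 1 'b'
  6: (5,25) 1 'b'
  7: (25,13) 0 ''
  8: (13,20) 1 'c'
  9: (20,19) 1 'c'
  10: (19,18) 2 'cc'
  11: (18,22) 1 'c'
  12: (22,7) 1 'c'
  13: (7,4) 0 ''
  14: (4,27) 1 'd'
  15: (27,23) 2 'de'
  16: (23,11) 1 'd'
  17: (11,28) 0 ''
  18: (28,24) 1 'e'
  19: (24,6) 1 'e'
  20: (6,3) 1 'e'
  21: (3,9) 0 ''
  22: (9,16) 1 'f'
  23: (16,12) 1 'f'
  24: (12,26) 1 'f'
  25: (26,2) 1 'f'
  26: (2,8) 1 'f'
  27: (8,15) 2 'ff'
  28: (15,1) 2 'ff'

n(n+1)/2 = 29·30/2 = 435
Σ LCP = 0 + 1 + 3 + 0 + 2 + 1 + 1 + 0 + 1 + 1 + 2 + 1 + 1 + 0 + 1 + 2 + 1 + 0 + 1 + 1 + 1 + 0 + 1 + 1 + 1 + 1 + 1 + 2 + 2 = 30
distinct = 435 − 30 = 405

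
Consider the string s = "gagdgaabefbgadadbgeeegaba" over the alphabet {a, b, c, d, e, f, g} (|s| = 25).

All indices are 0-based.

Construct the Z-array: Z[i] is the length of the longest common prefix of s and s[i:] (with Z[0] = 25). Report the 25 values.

[25, 0, 1, 0, 2, 0, 0, 0, 0, 0, 0, 2, 0, 0, 0, 0, 0, 1, 0, 0, 0, 2, 0, 0, 0]

Z[0]=25
i=1: i≥r, start 0; Z[1]=0
i=2: i≥r, start 0; Z[2]=1 grow→box=[2,3)
i=3: i≥r, start 0; Z[3]=0
i=4: i≥r, start 0; Z[4]=2 grow→box=[4,6)
i=5: min(r-i=1, Z[1]=0)=0; Z[5]=0
i=6: i≥r, start 0; Z[6]=0
i=7: i≥r, start 0; Z[7]=0
i=8: i≥r, start 0; Z[8]=0
i=9: i≥r, start 0; Z[9]=0
i=10: i≥r, start 0; Z[10]=0
i=11: i≥r, start 0; Z[11]=2 grow→box=[11,13)
i=12: min(r-i=1, Z[1]=0)=0; Z[12]=0
i=13: i≥r, start 0; Z[13]=0
i=14: i≥r, start 0; Z[14]=0
i=15: i≥r, start 0; Z[15]=0
i=16: i≥r, start 0; Z[16]=0
i=17: i≥r, start 0; Z[17]=1 grow→box=[17,18)
i=18: i≥r, start 0; Z[18]=0
i=19: i≥r, start 0; Z[19]=0
i=20: i≥r, start 0; Z[20]=0
i=21: i≥r, start 0; Z[21]=2 grow→box=[21,23)
i=22: min(r-i=1, Z[1]=0)=0; Z[22]=0
i=23: i≥r, start 0; Z[23]=0
i=24: i≥r, start 0; Z[24]=0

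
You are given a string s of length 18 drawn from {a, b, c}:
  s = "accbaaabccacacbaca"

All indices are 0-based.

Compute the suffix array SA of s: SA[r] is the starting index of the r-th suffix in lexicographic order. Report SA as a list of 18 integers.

rank | idx | suffix
   0 |  17 | a
   1 |   4 | aaabccacacbaca
   2 |   5 | aabccacacbaca
   3 |   6 | abccacacbaca
   4 |  15 | aca
   5 |  10 | acacbaca
   6 |  12 | acbaca
   7 |   0 | accbaaabccacacbaca
   8 |   3 | baaabccacacbaca
   9 |  14 | baca
  10 |   7 | bccacacbaca
  11 |  16 | ca
  12 |   9 | cacacbaca
  13 |  11 | cacbaca
  14 |   2 | cbaaabccacacbaca
  15 |  13 | cbaca
  16 |   8 | ccacacbaca
  17 |   1 | ccbaaabccacacbaca

[17, 4, 5, 6, 15, 10, 12, 0, 3, 14, 7, 16, 9, 11, 2, 13, 8, 1]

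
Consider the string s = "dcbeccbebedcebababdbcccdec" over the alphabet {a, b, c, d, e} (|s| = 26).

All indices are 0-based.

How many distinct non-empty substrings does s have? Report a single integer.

318

sorted suffixes:
  #0 SA[0]=14  'ababdbcccdec'
  #1 SA[1]=16  'abdbcccdec'
  #2 SA[2]=13  'bababdbcccdec'
  #3 SA[3]=15  'babdbcccdec'
  #4 SA[4]=19  'bcccdec'
  #5 SA[5]=17  'bdbcccdec'
  #6 SA[6]=6  'bebedcebababdbcccdec'
  #7 SA[7]=2  'beccbebedcebababdbcccdec'
  #8 SA[8]=8  'bedcebababdbcccdec'
  #9 SA[9]=25  'c'
  #10 SA[10]=5  'cbebedcebababdbcccdec'
  #11 SA[11]=1  'cbeccbebedcebababdbcccdec'
  #12 SA[12]=4  'ccbebedcebababdbcccdec'
  #13 SA[13]=20  'cccdec'
  #14 SA[14]=21  'ccdec'
  #15 SA[15]=22  'cdec'
  #16 SA[16]=11  'cebababdbcccdec'
  #17 SA[17]=18  'dbcccdec'
  #18 SA[18]=0  'dcbeccbebedcebababdbcccdec'
  #19 SA[19]=10  'dcebababdbcccdec'
  #20 SA[20]=23  'dec'
  #21 SA[21]=12  'ebababdbcccdec'
  #22 SA[22]=7  'ebedcebababdbcccdec'
  #23 SA[23]=24  'ec'
  #24 SA[24]=3  'eccbebedcebababdbcccdec'
  #25 SA[25]=9  'edcebababdbcccdec'

SA = [14, 16, 13, 15, 19, 17, 6, 2, 8, 25, 5, 1, 4, 20, 21, 22, 11, 18, 0, 10, 23, 12, 7, 24, 3, 9]
rank  pair      lcp
   1  s[14:],s[16:]  2  'ab'
   2  s[16:],s[13:]  0  ''
   3  s[13:],s[15:]  3  'bab'
   4  s[15:],s[19:]  1  'b'
   5  s[19:],s[17:]  1  'b'
   6  s[17:],s[6:]  1  'b'
   7  s[6:],s[2:]  2  'be'
   8  s[2:],s[8:]  2  'be'
   9  s[8:],s[25:]  0  ''
  10  s[25:],s[5:]  1  'c'
  11  s[5:],s[1:]  3  'cbe'
  12  s[1:],s[4:]  1  'c'
  13  s[4:],s[20:]  2  'cc'
  14  s[20:],s[21:]  2  'cc'
  15  s[21:],s[22:]  1  'c'
  16  s[22:],s[11:]  1  'c'
  17  s[11:],s[18:]  0  ''
  18  s[18:],s[0:]  1  'd'
  19  s[0:],s[10:]  2  'dc'
  20  s[10:],s[23:]  1  'd'
  21  s[23:],s[12:]  0  ''
  22  s[12:],s[7:]  2  'eb'
  23  s[7:],s[24:]  1  'e'
  24  s[24:],s[3:]  2  'ec'
  25  s[3:],s[9:]  1  'e'

n(n+1)/2 = 26·27/2 = 351
Σ LCP = 0 + 2 + 0 + 3 + 1 + 1 + 1 + 2 + 2 + 0 + 1 + 3 + 1 + 2 + 2 + 1 + 1 + 0 + 1 + 2 + 1 + 0 + 2 + 1 + 2 + 1 = 33
distinct = 351 − 33 = 318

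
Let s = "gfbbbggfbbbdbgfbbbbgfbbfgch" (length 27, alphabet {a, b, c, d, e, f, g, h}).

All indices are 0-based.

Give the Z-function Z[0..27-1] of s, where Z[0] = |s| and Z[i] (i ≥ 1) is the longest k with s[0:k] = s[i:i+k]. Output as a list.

Z[0]=27
i=1: fresh scan; Z[1]=0
i=2: fresh scan; Z[2]=0
i=3: fresh scan; Z[3]=0
i=4: fresh scan; Z[4]=0
i=5: fresh scan; Z[5]=1 grow→box=[5,6)
i=6: fresh scan; Z[6]=5 grow→box=[6,11)
i=7: min(r-i=4, Z[1]=0)=0; Z[7]=0
i=8: min(r-i=3, Z[2]=0)=0; Z[8]=0
i=9: min(r-i=2, Z[3]=0)=0; Z[9]=0
i=10: min(r-i=1, Z[4]=0)=0; Z[10]=0
i=11: fresh scan; Z[11]=0
i=12: fresh scan; Z[12]=0
i=13: fresh scan; Z[13]=5 grow→box=[13,18)
i=14: min(r-i=4, Z[1]=0)=0; Z[14]=0
i=15: min(r-i=3, Z[2]=0)=0; Z[15]=0
i=16: min(r-i=2, Z[3]=0)=0; Z[16]=0
i=17: min(r-i=1, Z[4]=0)=0; Z[17]=0
i=18: fresh scan; Z[18]=0
i=19: fresh scan; Z[19]=4 grow→box=[19,23)
i=20: min(r-i=3, Z[1]=0)=0; Z[20]=0
i=21: min(r-i=2, Z[2]=0)=0; Z[21]=0
i=22: min(r-i=1, Z[3]=0)=0; Z[22]=0
i=23: fresh scan; Z[23]=0
i=24: fresh scan; Z[24]=1 grow→box=[24,25)
i=25: fresh scan; Z[25]=0
i=26: fresh scan; Z[26]=0

[27, 0, 0, 0, 0, 1, 5, 0, 0, 0, 0, 0, 0, 5, 0, 0, 0, 0, 0, 4, 0, 0, 0, 0, 1, 0, 0]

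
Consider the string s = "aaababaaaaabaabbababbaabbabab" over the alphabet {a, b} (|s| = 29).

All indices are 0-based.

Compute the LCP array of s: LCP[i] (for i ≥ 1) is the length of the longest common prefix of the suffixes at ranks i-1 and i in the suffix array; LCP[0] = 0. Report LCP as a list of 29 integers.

[0, 4, 3, 5, 2, 4, 3, 8, 1, 2, 4, 3, 4, 4, 2, 4, 7, 0, 1, 3, 9, 2, 3, 4, 5, 3, 1, 3, 6]

rank→(start, suffix):
  0 → (6, 'aaaaabaabbababbaabbabab')
  1 → (7, 'aaaabaabbababbaabbabab')
  2 → (8, 'aaabaabbababbaabbabab')
  3 → (0, 'aaababaaaaabaabbababbaabbabab')
  4 → (9, 'aabaabbababbaabbabab')
  5 → (1, 'aababaaaaabaabbababbaabbabab')
  6 → (21, 'aabbabab')
  7 → (12, 'aabbababbaabbabab')
  8 → (27, 'ab')
  9 → (4, 'abaaaaabaabbababbaabbabab')
  10 → (10, 'abaabbababbaabbabab')
  11 → (25, 'abab')
  12 → (2, 'ababaaaaabaabbababbaabbabab')
  13 → (16, 'ababbaabbabab')
  14 → (18, 'abbaabbabab')
  15 → (22, 'abbabab')
  16 → (13, 'abbababbaabbabab')
  17 → (28, 'b')
  18 → (5, 'baaaaabaabbababbaabbabab')
  19 → (20, 'baabbabab')
  20 → (11, 'baabbababbaabbabab')
  21 → (26, 'bab')
  22 → (3, 'babaaaaabaabbababbaabbabab')
  23 → (24, 'babab')
  24 → (15, 'bababbaabbabab')
  25 → (17, 'babbaabbabab')
  26 → (19, 'bbaabbabab')
  27 → (23, 'bbabab')
  28 → (14, 'bbababbaabbabab')

SA = [6, 7, 8, 0, 9, 1, 21, 12, 27, 4, 10, 25, 2, 16, 18, 22, 13, 28, 5, 20, 11, 26, 3, 24, 15, 17, 19, 23, 14]
i: (SA[i-1],SA[i]) lcp shared
  1: (6,7) 4 'aaaa'
  2: (7,8) 3 'aaa'
  3: (8,0) 5 'aaaba'
  4: (0,9) 2 'aa'
  5: (9,1) 4 'aaba'
  6: (1,21) 3 'aab'
  7: (21,12) 8 'aabbabab'
  8: (12,27) 1 'a'
  9: (27,4) 2 'ab'
  10: (4,10) 4 'abaa'
  11: (10,25) 3 'aba'
  12: (25,2) 4 'abab'
  13: (2,16) 4 'abab'
  14: (16,18) 2 'ab'
  15: (18,22) 4 'abba'
  16: (22,13) 7 'abbabab'
  17: (13,28) 0 ''
  18: (28,5) 1 'b'
  19: (5,20) 3 'baa'
  20: (20,11) 9 'baabbabab'
  21: (11,26) 2 'ba'
  22: (26,3) 3 'bab'
  23: (3,24) 4 'baba'
  24: (24,15) 5 'babab'
  25: (15,17) 3 'bab'
  26: (17,19) 1 'b'
  27: (19,23) 3 'bba'
  28: (23,14) 6 'bbabab'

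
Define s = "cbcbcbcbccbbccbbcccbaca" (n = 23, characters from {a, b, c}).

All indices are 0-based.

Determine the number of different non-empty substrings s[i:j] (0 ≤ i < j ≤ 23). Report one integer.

210

rank→(start, suffix):
  0 → (22, 'a')
  1 → (20, 'aca')
  2 → (19, 'baca')
  3 → (10, 'bbccbbcccbaca')
  4 → (14, 'bbcccbaca')
  5 → (1, 'bcbcbcbccbbccbbcccbaca')
  6 → (3, 'bcbcbccbbccbbcccbaca')
  7 → (5, 'bcbccbbccbbcccbaca')
  8 → (7, 'bccbbccbbcccbaca')
  9 → (11, 'bccbbcccbaca')
  10 → (15, 'bcccbaca')
  11 → (21, 'ca')
  12 → (18, 'cbaca')
  13 → (9, 'cbbccbbcccbaca')
  14 → (13, 'cbbcccbaca')
  15 → (0, 'cbcbcbcbccbbccbbcccbaca')
  16 → (2, 'cbcbcbccbbccbbcccbaca')
  17 → (4, 'cbcbccbbccbbcccbaca')
  18 → (6, 'cbccbbccbbcccbaca')
  19 → (17, 'ccbaca')
  20 → (8, 'ccbbccbbcccbaca')
  21 → (12, 'ccbbcccbaca')
  22 → (16, 'cccbaca')

SA = [22, 20, 19, 10, 14, 1, 3, 5, 7, 11, 15, 21, 18, 9, 13, 0, 2, 4, 6, 17, 8, 12, 16]
[i] adj suffixes → lcp
  [1] 22/20 → 1 ('a')
  [2] 20/19 → 0 ('')
  [3] 19/10 → 1 ('b')
  [4] 10/14 → 4 ('bbcc')
  [5] 14/1 → 1 ('b')
  [6] 1/3 → 6 ('bcbcbc')
  [7] 3/5 → 4 ('bcbc')
  [8] 5/7 → 2 ('bc')
  [9] 7/11 → 7 ('bccbbcc')
  [10] 11/15 → 3 ('bcc')
  [11] 15/21 → 0 ('')
  [12] 21/18 → 1 ('c')
  [13] 18/9 → 2 ('cb')
  [14] 9/13 → 5 ('cbbcc')
  [15] 13/0 → 2 ('cb')
  [16] 0/2 → 7 ('cbcbcbc')
  [17] 2/4 → 5 ('cbcbc')
  [18] 4/6 → 3 ('cbc')
  [19] 6/17 → 1 ('c')
  [20] 17/8 → 3 ('ccb')
  [21] 8/12 → 6 ('ccbbcc')
  [22] 12/16 → 2 ('cc')

n(n+1)/2 = 23·24/2 = 276
Σ LCP = 0 + 1 + 0 + 1 + 4 + 1 + 6 + 4 + 2 + 7 + 3 + 0 + 1 + 2 + 5 + 2 + 7 + 5 + 3 + 1 + 3 + 6 + 2 = 66
distinct = 276 − 66 = 210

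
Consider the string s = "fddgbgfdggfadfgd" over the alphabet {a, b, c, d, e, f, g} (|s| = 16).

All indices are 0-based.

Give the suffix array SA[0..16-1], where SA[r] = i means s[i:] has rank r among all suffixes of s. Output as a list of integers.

[11, 4, 15, 1, 12, 2, 7, 10, 0, 6, 13, 3, 14, 9, 5, 8]

rank→(start, suffix):
  0 → (11, 'adfgd')
  1 → (4, 'bgfdggfadfgd')
  2 → (15, 'd')
  3 → (1, 'ddgbgfdggfadfgd')
  4 → (12, 'dfgd')
  5 → (2, 'dgbgfdggfadfgd')
  6 → (7, 'dggfadfgd')
  7 → (10, 'fadfgd')
  8 → (0, 'fddgbgfdggfadfgd')
  9 → (6, 'fdggfadfgd')
  10 → (13, 'fgd')
  11 → (3, 'gbgfdggfadfgd')
  12 → (14, 'gd')
  13 → (9, 'gfadfgd')
  14 → (5, 'gfdggfadfgd')
  15 → (8, 'ggfadfgd')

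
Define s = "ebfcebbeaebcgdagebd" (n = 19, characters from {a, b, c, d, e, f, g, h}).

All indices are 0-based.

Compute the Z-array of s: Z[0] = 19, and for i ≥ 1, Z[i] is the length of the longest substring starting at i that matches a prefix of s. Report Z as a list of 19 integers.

[19, 0, 0, 0, 2, 0, 0, 1, 0, 2, 0, 0, 0, 0, 0, 0, 2, 0, 0]

Z[0]=19
i=1: fresh scan; Z[1]=0
i=2: fresh scan; Z[2]=0
i=3: fresh scan; Z[3]=0
i=4: fresh scan; Z[4]=2 scan→box=[4,6)
i=5: min(r-i=1, Z[1]=0)=0; Z[5]=0
i=6: fresh scan; Z[6]=0
i=7: fresh scan; Z[7]=1 scan→box=[7,8)
i=8: fresh scan; Z[8]=0
i=9: fresh scan; Z[9]=2 scan→box=[9,11)
i=10: min(r-i=1, Z[1]=0)=0; Z[10]=0
i=11: fresh scan; Z[11]=0
i=12: fresh scan; Z[12]=0
i=13: fresh scan; Z[13]=0
i=14: fresh scan; Z[14]=0
i=15: fresh scan; Z[15]=0
i=16: fresh scan; Z[16]=2 scan→box=[16,18)
i=17: min(r-i=1, Z[1]=0)=0; Z[17]=0
i=18: fresh scan; Z[18]=0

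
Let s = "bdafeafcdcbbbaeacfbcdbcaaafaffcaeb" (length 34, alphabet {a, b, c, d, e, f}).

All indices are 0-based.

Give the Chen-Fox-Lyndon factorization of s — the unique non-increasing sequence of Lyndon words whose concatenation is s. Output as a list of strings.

emit factor 1: 'bd' (i=0, period=2)
emit factor 2: 'afe' (i=2, period=3)
emit factor 3: 'afcdcbbb' (i=5, period=8)
emit factor 4: 'ae' (i=13, period=2)
emit factor 5: 'acfbcdbc' (i=15, period=8)
emit factor 6: 'aaafaffcaeb' (i=23, period=11)

["bd", "afe", "afcdcbbb", "ae", "acfbcdbc", "aaafaffcaeb"]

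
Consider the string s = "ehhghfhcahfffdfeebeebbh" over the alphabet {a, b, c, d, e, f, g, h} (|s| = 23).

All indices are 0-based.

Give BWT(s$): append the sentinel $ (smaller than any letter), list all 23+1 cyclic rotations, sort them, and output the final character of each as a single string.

rank  rotation                  last
    0  $ehhghfhcahfffdfeebeebbh  h
    1  ahfffdfeebeebbh$ehhghfhc  c
    2  bbh$ehhghfhcahfffdfeebee  e
    3  beebbh$ehhghfhcahfffdfee  e
    4  bh$ehhghfhcahfffdfeebeeb  b
    5  cahfffdfeebeebbh$ehhghfh  h
    6  dfeebeebbh$ehhghfhcahfff  f
    7  ebbh$ehhghfhcahfffdfeebe  e
    8  ebeebbh$ehhghfhcahfffdfe  e
    9  eebbh$ehhghfhcahfffdfeeb  b
   10  eebeebbh$ehhghfhcahfffdf  f
   11  ehhghfhcahfffdfeebeebbh$  $
   12  fdfeebeebbh$ehhghfhcahff  f
   13  feebeebbh$ehhghfhcahfffd  d
   14  ffdfeebeebbh$ehhghfhcahf  f
   15  fffdfeebeebbh$ehhghfhcah  h
   16  fhcahfffdfeebeebbh$ehhgh  h
   17  ghfhcahfffdfeebeebbh$ehh  h
   18  h$ehhghfhcahfffdfeebeebb  b
   19  hcahfffdfeebeebbh$ehhghf  f
   20  hfffdfeebeebbh$ehhghfhca  a
   21  hfhcahfffdfeebeebbh$ehhg  g
   22  hghfhcahfffdfeebeebbh$eh  h
   23  hhghfhcahfffdfeebeebbh$e  e

hceebhfeebf$fdfhhhbfaghe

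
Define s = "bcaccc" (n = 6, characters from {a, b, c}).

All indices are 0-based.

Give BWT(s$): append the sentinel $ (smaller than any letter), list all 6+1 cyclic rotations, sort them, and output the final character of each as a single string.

cc$cbca

rank  rotation last
    0  $bcaccc  c
    1  accc$bc  c
    2  bcaccc$  $
    3  c$bcacc  c
    4  caccc$b  b
    5  cc$bcac  c
    6  ccc$bca  a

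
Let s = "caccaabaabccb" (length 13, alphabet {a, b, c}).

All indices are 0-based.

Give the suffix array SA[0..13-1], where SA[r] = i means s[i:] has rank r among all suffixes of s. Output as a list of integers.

[4, 7, 5, 8, 1, 12, 6, 9, 3, 0, 11, 2, 10]

sorted suffixes:
  #0 SA[0]=4  'aabaabccb'
  #1 SA[1]=7  'aabccb'
  #2 SA[2]=5  'abaabccb'
  #3 SA[3]=8  'abccb'
  #4 SA[4]=1  'accaabaabccb'
  #5 SA[5]=12  'b'
  #6 SA[6]=6  'baabccb'
  #7 SA[7]=9  'bccb'
  #8 SA[8]=3  'caabaabccb'
  #9 SA[9]=0  'caccaabaabccb'
  #10 SA[10]=11  'cb'
  #11 SA[11]=2  'ccaabaabccb'
  #12 SA[12]=10  'ccb'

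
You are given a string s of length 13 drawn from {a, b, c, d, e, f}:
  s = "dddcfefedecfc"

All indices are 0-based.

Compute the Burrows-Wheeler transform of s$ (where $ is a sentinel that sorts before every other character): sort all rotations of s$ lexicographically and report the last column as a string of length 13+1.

cfeddd$edffcec

rank  rotation        last
    0  $dddcfefedecfc  c
    1  c$dddcfefedecf  f
    2  cfc$dddcfefede  e
    3  cfefedecfc$ddd  d
    4  dcfefedecfc$dd  d
    5  ddcfefedecfc$d  d
    6  dddcfefedecfc$  $
    7  decfc$dddcfefe  e
    8  ecfc$dddcfefed  d
    9  edecfc$dddcfef  f
   10  efedecfc$dddcf  f
   11  fc$dddcfefedec  c
   12  fedecfc$dddcfe  e
   13  fefedecfc$dddc  c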